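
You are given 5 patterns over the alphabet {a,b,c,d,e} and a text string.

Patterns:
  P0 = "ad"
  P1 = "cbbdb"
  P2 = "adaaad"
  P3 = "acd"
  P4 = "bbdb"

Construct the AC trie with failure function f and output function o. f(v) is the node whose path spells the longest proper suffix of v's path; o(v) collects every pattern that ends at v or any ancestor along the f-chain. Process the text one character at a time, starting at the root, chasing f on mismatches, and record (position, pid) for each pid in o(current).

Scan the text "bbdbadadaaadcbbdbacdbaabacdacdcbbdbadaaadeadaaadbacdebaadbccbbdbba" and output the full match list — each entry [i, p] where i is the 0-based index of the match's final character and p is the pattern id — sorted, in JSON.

Build automaton:
Trie (insert patterns):
  n0 'ε': a→1 b→14 c→3
  n1 'a': c→12 d→2
  n2 'ad': a→8  [P0 ends]
  n3 'c': b→4
  n4 'cb': b→5
  n5 'cbb': d→6
  n6 'cbbd': b→7
  n7 'cbbdb': ·  [P1 ends]
  n8 'ada': a→9
  n9 'adaa': a→10
  n10 'adaaa': d→11
  n11 'adaaad': ·  [P2 ends]
  n12 'ac': d→13
  n13 'acd': ·  [P3 ends]
  n14 'b': b→15
  n15 'bb': d→16
  n16 'bbd': b→17
  n17 'bbdb': ·  [P4 ends]

Failure links (BFS by depth):
  fail(1) 'a': from fail(0)=0 chase 'a': 0 ⇒ 0;  out=∅∪out(0)=∅
  fail(3) 'c': from fail(0)=0 chase 'c': 0 ⇒ 0;  out=∅∪out(0)=∅
  fail(14) 'b': from fail(0)=0 chase 'b': 0 ⇒ 0;  out=∅∪out(0)=∅
  fail(2) 'ad': from fail(1)=0 chase 'd': 0 ⇒ 0;  out={0}∪out(0)={0}
  fail(4) 'cb': from fail(3)=0 chase 'b': 0 ⇒ 14;  out=∅∪out(14)=∅
  fail(12) 'ac': from fail(1)=0 chase 'c': 0 ⇒ 3;  out=∅∪out(3)=∅
  fail(15) 'bb': from fail(14)=0 chase 'b': 0 ⇒ 14;  out=∅∪out(14)=∅
  fail(5) 'cbb': from fail(4)=14 chase 'b': 14 ⇒ 15;  out=∅∪out(15)=∅
  fail(8) 'ada': from fail(2)=0 chase 'a': 0 ⇒ 1;  out=∅∪out(1)=∅
  fail(13) 'acd': from fail(12)=3 chase 'd': 3→0 ⇒ 0;  out={3}∪out(0)={3}
  fail(16) 'bbd': from fail(15)=14 chase 'd': 14→0 ⇒ 0;  out=∅∪out(0)=∅
  fail(6) 'cbbd': from fail(5)=15 chase 'd': 15 ⇒ 16;  out=∅∪out(16)=∅
  fail(9) 'adaa': from fail(8)=1 chase 'a': 1→0 ⇒ 1;  out=∅∪out(1)=∅
  fail(17) 'bbdb': from fail(16)=0 chase 'b': 0 ⇒ 14;  out={4}∪out(14)={4}
  fail(7) 'cbbdb': from fail(6)=16 chase 'b': 16 ⇒ 17;  out={1}∪out(17)={1,4}
  fail(10) 'adaaa': from fail(9)=1 chase 'a': 1→0 ⇒ 1;  out=∅∪out(1)=∅
  fail(11) 'adaaad': from fail(10)=1 chase 'd': 1 ⇒ 2;  out={2}∪out(2)={0,2}

Text stream:
pos 0 'b': at 14
pos 1 'b': at 15
pos 2 'd': at 16
pos 3 'b': at 17  → match P4@[0:3]
pos 4 'a': at 1 (via fail)
pos 5 'd': at 2  → match P0@[4:5]
pos 6 'a': at 8
pos 7 'd': at 2 (via fail)  → match P0@[6:7]
pos 8 'a': at 8
pos 9 'a': at 9
pos 10 'a': at 10
pos 11 'd': at 11  → match P0@[10:11],P2@[6:11]
pos 12 'c': at 3 (via fail)
pos 13 'b': at 4
pos 14 'b': at 5
pos 15 'd': at 6
pos 16 'b': at 7  → match P1@[12:16],P4@[13:16]
pos 17 'a': at 1 (via fail)
pos 18 'c': at 12
pos 19 'd': at 13  → match P3@[17:19]
pos 20 'b': at 14 (via fail)
pos 21 'a': at 1 (via fail)
pos 22 'a': at 1 (via fail)
pos 23 'b': at 14 (via fail)
pos 24 'a': at 1 (via fail)
pos 25 'c': at 12
pos 26 'd': at 13  → match P3@[24:26]
pos 27 'a': at 1 (via fail)
pos 28 'c': at 12
pos 29 'd': at 13  → match P3@[27:29]
pos 30 'c': at 3 (via fail)
pos 31 'b': at 4
pos 32 'b': at 5
pos 33 'd': at 6
pos 34 'b': at 7  → match P1@[30:34],P4@[31:34]
pos 35 'a': at 1 (via fail)
pos 36 'd': at 2  → match P0@[35:36]
pos 37 'a': at 8
pos 38 'a': at 9
pos 39 'a': at 10
pos 40 'd': at 11  → match P0@[39:40],P2@[35:40]
pos 41 'e': at 0 (via fail)
pos 42 'a': at 1
pos 43 'd': at 2  → match P0@[42:43]
pos 44 'a': at 8
pos 45 'a': at 9
pos 46 'a': at 10
pos 47 'd': at 11  → match P0@[46:47],P2@[42:47]
pos 48 'b': at 14 (via fail)
pos 49 'a': at 1 (via fail)
pos 50 'c': at 12
pos 51 'd': at 13  → match P3@[49:51]
pos 52 'e': at 0 (via fail)
pos 53 'b': at 14
pos 54 'a': at 1 (via fail)
pos 55 'a': at 1 (via fail)
pos 56 'd': at 2  → match P0@[55:56]
pos 57 'b': at 14 (via fail)
pos 58 'c': at 3 (via fail)
pos 59 'c': at 3 (via fail)
pos 60 'b': at 4
pos 61 'b': at 5
pos 62 'd': at 6
pos 63 'b': at 7  → match P1@[59:63],P4@[60:63]
pos 64 'b': at 15 (via fail)
pos 65 'a': at 1 (via fail)

All matches (sorted): [[3,4],[5,0],[7,0],[11,0],[11,2],[16,1],[16,4],[19,3],[26,3],[29,3],[34,1],[34,4],[36,0],[40,0],[40,2],[43,0],[47,0],[47,2],[51,3],[56,0],[63,1],[63,4]]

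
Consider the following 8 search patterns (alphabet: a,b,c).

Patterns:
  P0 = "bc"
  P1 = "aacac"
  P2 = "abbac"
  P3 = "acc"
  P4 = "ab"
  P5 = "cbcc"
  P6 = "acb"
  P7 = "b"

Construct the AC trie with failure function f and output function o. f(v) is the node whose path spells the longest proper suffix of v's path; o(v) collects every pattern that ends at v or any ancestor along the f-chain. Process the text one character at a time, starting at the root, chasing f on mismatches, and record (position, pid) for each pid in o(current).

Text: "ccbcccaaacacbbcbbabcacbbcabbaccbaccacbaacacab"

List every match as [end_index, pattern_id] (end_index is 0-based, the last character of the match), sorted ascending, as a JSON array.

Build automaton:
Trie (insert patterns):
  n0 'ε': a→3 b→1 c→14
  n1 'b': c→2  ←P7
  n2 'bc': ·  ←P0
  n3 'a': a→4 b→8 c→12
  n4 'aa': c→5
  n5 'aac': a→6
  n6 'aaca': c→7
  n7 'aacac': ·  ←P1
  n8 'ab': b→9  ←P4
  n9 'abb': a→10
  n10 'abba': c→11
  n11 'abbac': ·  ←P2
  n12 'ac': b→18 c→13
  n13 'acc': ·  ←P3
  n14 'c': b→15
  n15 'cb': c→16
  n16 'cbc': c→17
  n17 'cbcc': ·  ←P5
  n18 'acb': ·  ←P6

Failure links (BFS by depth):
  fail(1) 'b': from fail(0)=0 chase 'b': 0 ⇒ 0;  out={7}∪out(0)={7}
  fail(3) 'a': from fail(0)=0 chase 'a': 0 ⇒ 0;  out=∅∪out(0)=∅
  fail(14) 'c': from fail(0)=0 chase 'c': 0 ⇒ 0;  out=∅∪out(0)=∅
  fail(2) 'bc': from fail(1)=0 chase 'c': 0 ⇒ 14;  out={0}∪out(14)={0}
  fail(4) 'aa': from fail(3)=0 chase 'a': 0 ⇒ 3;  out=∅∪out(3)=∅
  fail(8) 'ab': from fail(3)=0 chase 'b': 0 ⇒ 1;  out={4}∪out(1)={4,7}
  fail(12) 'ac': from fail(3)=0 chase 'c': 0 ⇒ 14;  out=∅∪out(14)=∅
  fail(15) 'cb': from fail(14)=0 chase 'b': 0 ⇒ 1;  out=∅∪out(1)={7}
  fail(5) 'aac': from fail(4)=3 chase 'c': 3 ⇒ 12;  out=∅∪out(12)=∅
  fail(9) 'abb': from fail(8)=1 chase 'b': 1→0 ⇒ 1;  out=∅∪out(1)={7}
  fail(13) 'acc': from fail(12)=14 chase 'c': 14→0 ⇒ 14;  out={3}∪out(14)={3}
  fail(16) 'cbc': from fail(15)=1 chase 'c': 1 ⇒ 2;  out=∅∪out(2)={0}
  fail(18) 'acb': from fail(12)=14 chase 'b': 14 ⇒ 15;  out={6}∪out(15)={6,7}
  fail(6) 'aaca': from fail(5)=12 chase 'a': 12→14→0 ⇒ 3;  out=∅∪out(3)=∅
  fail(10) 'abba': from fail(9)=1 chase 'a': 1→0 ⇒ 3;  out=∅∪out(3)=∅
  fail(17) 'cbcc': from fail(16)=2 chase 'c': 2→14→0 ⇒ 14;  out={5}∪out(14)={5}
  fail(7) 'aacac': from fail(6)=3 chase 'c': 3 ⇒ 12;  out={1}∪out(12)={1}
  fail(11) 'abbac': from fail(10)=3 chase 'c': 3 ⇒ 12;  out={2}∪out(12)={2}

Text stream:
pos 0 'c': at 14
pos 1 'c': at 14 (via fail)
pos 2 'b': at 15  emit P7@[2:2]
pos 3 'c': at 16  emit P0@[2:3]
pos 4 'c': at 17  emit P5@[1:4]
pos 5 'c': at 14 (via fail)
pos 6 'a': at 3 (via fail)
pos 7 'a': at 4
pos 8 'a': at 4 (via fail)
pos 9 'c': at 5
pos 10 'a': at 6
pos 11 'c': at 7  emit P1@[7:11]
pos 12 'b': at 18 (via fail)  emit P6@[10:12],P7@[12:12]
pos 13 'b': at 1 (via fail)  emit P7@[13:13]
pos 14 'c': at 2  emit P0@[13:14]
pos 15 'b': at 15 (via fail)  emit P7@[15:15]
pos 16 'b': at 1 (via fail)  emit P7@[16:16]
pos 17 'a': at 3 (via fail)
pos 18 'b': at 8  emit P4@[17:18],P7@[18:18]
pos 19 'c': at 2 (via fail)  emit P0@[18:19]
pos 20 'a': at 3 (via fail)
pos 21 'c': at 12
pos 22 'b': at 18  emit P6@[20:22],P7@[22:22]
pos 23 'b': at 1 (via fail)  emit P7@[23:23]
pos 24 'c': at 2  emit P0@[23:24]
pos 25 'a': at 3 (via fail)
pos 26 'b': at 8  emit P4@[25:26],P7@[26:26]
pos 27 'b': at 9  emit P7@[27:27]
pos 28 'a': at 10
pos 29 'c': at 11  emit P2@[25:29]
pos 30 'c': at 13 (via fail)  emit P3@[28:30]
pos 31 'b': at 15 (via fail)  emit P7@[31:31]
pos 32 'a': at 3 (via fail)
pos 33 'c': at 12
pos 34 'c': at 13  emit P3@[32:34]
pos 35 'a': at 3 (via fail)
pos 36 'c': at 12
pos 37 'b': at 18  emit P6@[35:37],P7@[37:37]
pos 38 'a': at 3 (via fail)
pos 39 'a': at 4
pos 40 'c': at 5
pos 41 'a': at 6
pos 42 'c': at 7  emit P1@[38:42]
pos 43 'a': at 3 (via fail)
pos 44 'b': at 8  emit P4@[43:44],P7@[44:44]

All matches (sorted): [[2,7],[3,0],[4,5],[11,1],[12,6],[12,7],[13,7],[14,0],[15,7],[16,7],[18,4],[18,7],[19,0],[22,6],[22,7],[23,7],[24,0],[26,4],[26,7],[27,7],[29,2],[30,3],[31,7],[34,3],[37,6],[37,7],[42,1],[44,4],[44,7]]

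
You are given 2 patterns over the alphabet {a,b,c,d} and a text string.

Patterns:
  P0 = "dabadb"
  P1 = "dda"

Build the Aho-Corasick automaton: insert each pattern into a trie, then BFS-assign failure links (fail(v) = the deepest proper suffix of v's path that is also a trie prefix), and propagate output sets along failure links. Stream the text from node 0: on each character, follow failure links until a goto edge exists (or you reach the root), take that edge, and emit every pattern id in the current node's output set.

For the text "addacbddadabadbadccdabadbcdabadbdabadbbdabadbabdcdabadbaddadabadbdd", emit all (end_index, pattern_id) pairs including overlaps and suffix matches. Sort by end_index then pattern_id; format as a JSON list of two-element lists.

Build:
Trie nodes:
  0='ε' goto d→1
  1='d' goto a→2 d→7
  2='da' goto b→3
  3='dab' goto a→4
  4='daba' goto d→5
  5='dabad' goto b→6
  6='dabadb' goto ·  ←P0
  7='dd' goto a→8
  8='dda' goto ·  ←P1

Failure links (BFS by depth):
  fail(1) 'd': from fail(0)=0 chase 'd': 0 ⇒ 0;  out=∅∪out(0)=∅
  fail(2) 'da': from fail(1)=0 chase 'a': 0 ⇒ 0;  out=∅∪out(0)=∅
  fail(7) 'dd': from fail(1)=0 chase 'd': 0 ⇒ 1;  out=∅∪out(1)=∅
  fail(3) 'dab': from fail(2)=0 chase 'b': 0 ⇒ 0;  out=∅∪out(0)=∅
  fail(8) 'dda': from fail(7)=1 chase 'a': 1 ⇒ 2;  out={1}∪out(2)={1}
  fail(4) 'daba': from fail(3)=0 chase 'a': 0 ⇒ 0;  out=∅∪out(0)=∅
  fail(5) 'dabad': from fail(4)=0 chase 'd': 0 ⇒ 1;  out=∅∪out(1)=∅
  fail(6) 'dabadb': from fail(5)=1 chase 'b': 1→0 ⇒ 0;  out={0}∪out(0)={0}

Run:
i=0 'a': node 0→0
i=1 'd': node 0→1
i=2 'd': node 1→7
i=3 'a': node 7→8  ** P1@[1:3]
i=4 'c': node 8→0 (via fail)
i=5 'b': node 0→0
i=6 'd': node 0→1
i=7 'd': node 1→7
i=8 'a': node 7→8  ** P1@[6:8]
i=9 'd': node 8→1 (via fail)
i=10 'a': node 1→2
i=11 'b': node 2→3
i=12 'a': node 3→4
i=13 'd': node 4→5
i=14 'b': node 5→6  ** P0@[9:14]
i=15 'a': node 6→0 (via fail)
i=16 'd': node 0→1
i=17 'c': node 1→0 (via fail)
i=18 'c': node 0→0
i=19 'd': node 0→1
i=20 'a': node 1→2
i=21 'b': node 2→3
i=22 'a': node 3→4
i=23 'd': node 4→5
i=24 'b': node 5→6  ** P0@[19:24]
i=25 'c': node 6→0 (via fail)
i=26 'd': node 0→1
i=27 'a': node 1→2
i=28 'b': node 2→3
i=29 'a': node 3→4
i=30 'd': node 4→5
i=31 'b': node 5→6  ** P0@[26:31]
i=32 'd': node 6→1 (via fail)
i=33 'a': node 1→2
i=34 'b': node 2→3
i=35 'a': node 3→4
i=36 'd': node 4→5
i=37 'b': node 5→6  ** P0@[32:37]
i=38 'b': node 6→0 (via fail)
i=39 'd': node 0→1
i=40 'a': node 1→2
i=41 'b': node 2→3
i=42 'a': node 3→4
i=43 'd': node 4→5
i=44 'b': node 5→6  ** P0@[39:44]
i=45 'a': node 6→0 (via fail)
i=46 'b': node 0→0
i=47 'd': node 0→1
i=48 'c': node 1→0 (via fail)
i=49 'd': node 0→1
i=50 'a': node 1→2
i=51 'b': node 2→3
i=52 'a': node 3→4
i=53 'd': node 4→5
i=54 'b': node 5→6  ** P0@[49:54]
i=55 'a': node 6→0 (via fail)
i=56 'd': node 0→1
i=57 'd': node 1→7
i=58 'a': node 7→8  ** P1@[56:58]
i=59 'd': node 8→1 (via fail)
i=60 'a': node 1→2
i=61 'b': node 2→3
i=62 'a': node 3→4
i=63 'd': node 4→5
i=64 'b': node 5→6  ** P0@[59:64]
i=65 'd': node 6→1 (via fail)
i=66 'd': node 1→7

Result: [[3,1],[8,1],[14,0],[24,0],[31,0],[37,0],[44,0],[54,0],[58,1],[64,0]]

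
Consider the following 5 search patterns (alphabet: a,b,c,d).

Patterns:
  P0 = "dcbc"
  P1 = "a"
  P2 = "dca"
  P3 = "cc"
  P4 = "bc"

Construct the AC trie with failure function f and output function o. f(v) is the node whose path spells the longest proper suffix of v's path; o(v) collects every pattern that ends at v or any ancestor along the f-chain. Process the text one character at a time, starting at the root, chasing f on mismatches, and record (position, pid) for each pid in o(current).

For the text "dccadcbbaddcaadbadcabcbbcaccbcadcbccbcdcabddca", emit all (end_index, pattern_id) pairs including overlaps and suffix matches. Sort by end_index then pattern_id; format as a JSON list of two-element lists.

Build:
Trie (insert patterns):
  n0 'ε': a→5 b→9 c→7 d→1
  n1 'd': c→2
  n2 'dc': a→6 b→3
  n3 'dcb': c→4
  n4 'dcbc': ·  [P0 ends]
  n5 'a': ·  [P1 ends]
  n6 'dca': ·  [P2 ends]
  n7 'c': c→8
  n8 'cc': ·  [P3 ends]
  n9 'b': c→10
  n10 'bc': ·  [P4 ends]

BFS fail/out derivation:
  n1('d'): parent n0 fail=0; on 'd' 0 → fail=0;  out ∅∪∅=∅
  n5('a'): parent n0 fail=0; on 'a' 0 → fail=0;  out {1}∪∅={1}
  n7('c'): parent n0 fail=0; on 'c' 0 → fail=0;  out ∅∪∅=∅
  n9('b'): parent n0 fail=0; on 'b' 0 → fail=0;  out ∅∪∅=∅
  n2('dc'): parent n1 fail=0; on 'c' 0 → fail=7;  out ∅∪∅=∅
  n8('cc'): parent n7 fail=0; on 'c' 0 → fail=7;  out {3}∪∅={3}
  n10('bc'): parent n9 fail=0; on 'c' 0 → fail=7;  out {4}∪∅={4}
  n3('dcb'): parent n2 fail=7; on 'b' 7→0 → fail=9;  out ∅∪∅=∅
  n6('dca'): parent n2 fail=7; on 'a' 7→0 → fail=5;  out {2}∪{1}={1,2}
  n4('dcbc'): parent n3 fail=9; on 'c' 9 → fail=10;  out {0}∪{4}={0,4}

Run:
i=0 'd': node 0→1
i=1 'c': node 1→2
i=2 'c': node 2→8 (via fail)  ** P3@[1:2]
i=3 'a': node 8→5 (via fail)  ** P1@[3:3]
i=4 'd': node 5→1 (via fail)
i=5 'c': node 1→2
i=6 'b': node 2→3
i=7 'b': node 3→9 (via fail)
i=8 'a': node 9→5 (via fail)  ** P1@[8:8]
i=9 'd': node 5→1 (via fail)
i=10 'd': node 1→1 (via fail)
i=11 'c': node 1→2
i=12 'a': node 2→6  ** P1@[12:12],P2@[10:12]
i=13 'a': node 6→5 (via fail)  ** P1@[13:13]
i=14 'd': node 5→1 (via fail)
i=15 'b': node 1→9 (via fail)
i=16 'a': node 9→5 (via fail)  ** P1@[16:16]
i=17 'd': node 5→1 (via fail)
i=18 'c': node 1→2
i=19 'a': node 2→6  ** P1@[19:19],P2@[17:19]
i=20 'b': node 6→9 (via fail)
i=21 'c': node 9→10  ** P4@[20:21]
i=22 'b': node 10→9 (via fail)
i=23 'b': node 9→9 (via fail)
i=24 'c': node 9→10  ** P4@[23:24]
i=25 'a': node 10→5 (via fail)  ** P1@[25:25]
i=26 'c': node 5→7 (via fail)
i=27 'c': node 7→8  ** P3@[26:27]
i=28 'b': node 8→9 (via fail)
i=29 'c': node 9→10  ** P4@[28:29]
i=30 'a': node 10→5 (via fail)  ** P1@[30:30]
i=31 'd': node 5→1 (via fail)
i=32 'c': node 1→2
i=33 'b': node 2→3
i=34 'c': node 3→4  ** P0@[31:34],P4@[33:34]
i=35 'c': node 4→8 (via fail)  ** P3@[34:35]
i=36 'b': node 8→9 (via fail)
i=37 'c': node 9→10  ** P4@[36:37]
i=38 'd': node 10→1 (via fail)
i=39 'c': node 1→2
i=40 'a': node 2→6  ** P1@[40:40],P2@[38:40]
i=41 'b': node 6→9 (via fail)
i=42 'd': node 9→1 (via fail)
i=43 'd': node 1→1 (via fail)
i=44 'c': node 1→2
i=45 'a': node 2→6  ** P1@[45:45],P2@[43:45]

Matches: [[2,3],[3,1],[8,1],[12,1],[12,2],[13,1],[16,1],[19,1],[19,2],[21,4],[24,4],[25,1],[27,3],[29,4],[30,1],[34,0],[34,4],[35,3],[37,4],[40,1],[40,2],[45,1],[45,2]]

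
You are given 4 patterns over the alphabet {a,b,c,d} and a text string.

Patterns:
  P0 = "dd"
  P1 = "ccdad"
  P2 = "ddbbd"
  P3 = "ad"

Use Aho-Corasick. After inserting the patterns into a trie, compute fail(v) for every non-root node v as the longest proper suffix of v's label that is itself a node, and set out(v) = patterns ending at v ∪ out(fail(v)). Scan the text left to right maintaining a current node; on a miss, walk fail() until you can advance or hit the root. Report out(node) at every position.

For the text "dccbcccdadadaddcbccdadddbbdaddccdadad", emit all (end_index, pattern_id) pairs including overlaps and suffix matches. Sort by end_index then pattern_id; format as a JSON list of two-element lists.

Construct AC machine:
Trie (insert patterns):
  n0 'ε': a→11 c→3 d→1
  n1 'd': d→2
  n2 'dd': b→8  [P0 ends]
  n3 'c': c→4
  n4 'cc': d→5
  n5 'ccd': a→6
  n6 'ccda': d→7
  n7 'ccdad': ·  [P1 ends]
  n8 'ddb': b→9
  n9 'ddbb': d→10
  n10 'ddbbd': ·  [P2 ends]
  n11 'a': d→12
  n12 'ad': ·  [P3 ends]

Failure links (BFS by depth):
  n1('d'): parent n0 fail=0; on 'd' 0 → fail=0;  out ∅∪∅=∅
  n3('c'): parent n0 fail=0; on 'c' 0 → fail=0;  out ∅∪∅=∅
  n11('a'): parent n0 fail=0; on 'a' 0 → fail=0;  out ∅∪∅=∅
  n2('dd'): parent n1 fail=0; on 'd' 0 → fail=1;  out {0}∪∅={0}
  n4('cc'): parent n3 fail=0; on 'c' 0 → fail=3;  out ∅∪∅=∅
  n12('ad'): parent n11 fail=0; on 'd' 0 → fail=1;  out {3}∪∅={3}
  n5('ccd'): parent n4 fail=3; on 'd' 3→0 → fail=1;  out ∅∪∅=∅
  n8('ddb'): parent n2 fail=1; on 'b' 1→0 → fail=0;  out ∅∪∅=∅
  n6('ccda'): parent n5 fail=1; on 'a' 1→0 → fail=11;  out ∅∪∅=∅
  n9('ddbb'): parent n8 fail=0; on 'b' 0 → fail=0;  out ∅∪∅=∅
  n7('ccdad'): parent n6 fail=11; on 'd' 11 → fail=12;  out {1}∪{3}={1,3}
  n10('ddbbd'): parent n9 fail=0; on 'd' 0 → fail=1;  out {2}∪∅={2}

Scan:
i=0 'd': node 0→1
i=1 'c': node 1→3 (fail-walked)
i=2 'c': node 3→4
i=3 'b': node 4→0 (fail-walked)
i=4 'c': node 0→3
i=5 'c': node 3→4
i=6 'c': node 4→4 (fail-walked)
i=7 'd': node 4→5
i=8 'a': node 5→6
i=9 'd': node 6→7  emit P1@[5:9],P3@[8:9]
i=10 'a': node 7→11 (fail-walked)
i=11 'd': node 11→12  emit P3@[10:11]
i=12 'a': node 12→11 (fail-walked)
i=13 'd': node 11→12  emit P3@[12:13]
i=14 'd': node 12→2 (fail-walked)  emit P0@[13:14]
i=15 'c': node 2→3 (fail-walked)
i=16 'b': node 3→0 (fail-walked)
i=17 'c': node 0→3
i=18 'c': node 3→4
i=19 'd': node 4→5
i=20 'a': node 5→6
i=21 'd': node 6→7  emit P1@[17:21],P3@[20:21]
i=22 'd': node 7→2 (fail-walked)  emit P0@[21:22]
i=23 'd': node 2→2 (fail-walked)  emit P0@[22:23]
i=24 'b': node 2→8
i=25 'b': node 8→9
i=26 'd': node 9→10  emit P2@[22:26]
i=27 'a': node 10→11 (fail-walked)
i=28 'd': node 11→12  emit P3@[27:28]
i=29 'd': node 12→2 (fail-walked)  emit P0@[28:29]
i=30 'c': node 2→3 (fail-walked)
i=31 'c': node 3→4
i=32 'd': node 4→5
i=33 'a': node 5→6
i=34 'd': node 6→7  emit P1@[30:34],P3@[33:34]
i=35 'a': node 7→11 (fail-walked)
i=36 'd': node 11→12  emit P3@[35:36]

Result: [[9,1],[9,3],[11,3],[13,3],[14,0],[21,1],[21,3],[22,0],[23,0],[26,2],[28,3],[29,0],[34,1],[34,3],[36,3]]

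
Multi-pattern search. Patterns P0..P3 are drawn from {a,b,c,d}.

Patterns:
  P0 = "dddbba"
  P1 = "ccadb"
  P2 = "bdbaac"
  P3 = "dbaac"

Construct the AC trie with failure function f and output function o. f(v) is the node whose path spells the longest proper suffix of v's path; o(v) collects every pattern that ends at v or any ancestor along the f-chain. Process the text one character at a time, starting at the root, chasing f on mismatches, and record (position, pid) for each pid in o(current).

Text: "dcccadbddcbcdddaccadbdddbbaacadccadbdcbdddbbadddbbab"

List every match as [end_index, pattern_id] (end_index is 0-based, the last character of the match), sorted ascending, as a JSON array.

Build automaton:
Trie (insert patterns):
  n0 'ε': b→12 c→7 d→1
  n1 'd': b→18 d→2
  n2 'dd': d→3
  n3 'ddd': b→4
  n4 'dddb': b→5
  n5 'dddbb': a→6
  n6 'dddbba': ·  [P0 ends]
  n7 'c': c→8
  n8 'cc': a→9
  n9 'cca': d→10
  n10 'ccad': b→11
  n11 'ccadb': ·  [P1 ends]
  n12 'b': d→13
  n13 'bd': b→14
  n14 'bdb': a→15
  n15 'bdba': a→16
  n16 'bdbaa': c→17
  n17 'bdbaac': ·  [P2 ends]
  n18 'db': a→19
  n19 'dba': a→20
  n20 'dbaa': c→21
  n21 'dbaac': ·  [P3 ends]

BFS fail/out derivation:
  fail(1) 'd': from fail(0)=0 chase 'd': 0 ⇒ 0;  out=∅∪out(0)=∅
  fail(7) 'c': from fail(0)=0 chase 'c': 0 ⇒ 0;  out=∅∪out(0)=∅
  fail(12) 'b': from fail(0)=0 chase 'b': 0 ⇒ 0;  out=∅∪out(0)=∅
  fail(2) 'dd': from fail(1)=0 chase 'd': 0 ⇒ 1;  out=∅∪out(1)=∅
  fail(8) 'cc': from fail(7)=0 chase 'c': 0 ⇒ 7;  out=∅∪out(7)=∅
  fail(13) 'bd': from fail(12)=0 chase 'd': 0 ⇒ 1;  out=∅∪out(1)=∅
  fail(18) 'db': from fail(1)=0 chase 'b': 0 ⇒ 12;  out=∅∪out(12)=∅
  fail(3) 'ddd': from fail(2)=1 chase 'd': 1 ⇒ 2;  out=∅∪out(2)=∅
  fail(9) 'cca': from fail(8)=7 chase 'a': 7→0 ⇒ 0;  out=∅∪out(0)=∅
  fail(14) 'bdb': from fail(13)=1 chase 'b': 1 ⇒ 18;  out=∅∪out(18)=∅
  fail(19) 'dba': from fail(18)=12 chase 'a': 12→0 ⇒ 0;  out=∅∪out(0)=∅
  fail(4) 'dddb': from fail(3)=2 chase 'b': 2→1 ⇒ 18;  out=∅∪out(18)=∅
  fail(10) 'ccad': from fail(9)=0 chase 'd': 0 ⇒ 1;  out=∅∪out(1)=∅
  fail(15) 'bdba': from fail(14)=18 chase 'a': 18 ⇒ 19;  out=∅∪out(19)=∅
  fail(20) 'dbaa': from fail(19)=0 chase 'a': 0 ⇒ 0;  out=∅∪out(0)=∅
  fail(5) 'dddbb': from fail(4)=18 chase 'b': 18→12→0 ⇒ 12;  out=∅∪out(12)=∅
  fail(11) 'ccadb': from fail(10)=1 chase 'b': 1 ⇒ 18;  out={1}∪out(18)={1}
  fail(16) 'bdbaa': from fail(15)=19 chase 'a': 19 ⇒ 20;  out=∅∪out(20)=∅
  fail(21) 'dbaac': from fail(20)=0 chase 'c': 0 ⇒ 7;  out={3}∪out(7)={3}
  fail(6) 'dddbba': from fail(5)=12 chase 'a': 12→0 ⇒ 0;  out={0}∪out(0)={0}
  fail(17) 'bdbaac': from fail(16)=20 chase 'c': 20 ⇒ 21;  out={2}∪out(21)={2,3}

Text stream:
pos 0 'd': at 1
pos 1 'c': at 7 (fail-walked)
pos 2 'c': at 8
pos 3 'c': at 8 (fail-walked)
pos 4 'a': at 9
pos 5 'd': at 10
pos 6 'b': at 11  ** P1@[2:6]
pos 7 'd': at 13 (fail-walked)
pos 8 'd': at 2 (fail-walked)
pos 9 'c': at 7 (fail-walked)
pos 10 'b': at 12 (fail-walked)
pos 11 'c': at 7 (fail-walked)
pos 12 'd': at 1 (fail-walked)
pos 13 'd': at 2
pos 14 'd': at 3
pos 15 'a': at 0 (fail-walked)
pos 16 'c': at 7
pos 17 'c': at 8
pos 18 'a': at 9
pos 19 'd': at 10
pos 20 'b': at 11  ** P1@[16:20]
pos 21 'd': at 13 (fail-walked)
pos 22 'd': at 2 (fail-walked)
pos 23 'd': at 3
pos 24 'b': at 4
pos 25 'b': at 5
pos 26 'a': at 6  ** P0@[21:26]
pos 27 'a': at 0 (fail-walked)
pos 28 'c': at 7
pos 29 'a': at 0 (fail-walked)
pos 30 'd': at 1
pos 31 'c': at 7 (fail-walked)
pos 32 'c': at 8
pos 33 'a': at 9
pos 34 'd': at 10
pos 35 'b': at 11  ** P1@[31:35]
pos 36 'd': at 13 (fail-walked)
pos 37 'c': at 7 (fail-walked)
pos 38 'b': at 12 (fail-walked)
pos 39 'd': at 13
pos 40 'd': at 2 (fail-walked)
pos 41 'd': at 3
pos 42 'b': at 4
pos 43 'b': at 5
pos 44 'a': at 6  ** P0@[39:44]
pos 45 'd': at 1 (fail-walked)
pos 46 'd': at 2
pos 47 'd': at 3
pos 48 'b': at 4
pos 49 'b': at 5
pos 50 'a': at 6  ** P0@[45:50]
pos 51 'b': at 12 (fail-walked)

Matches: [[6,1],[20,1],[26,0],[35,1],[44,0],[50,0]]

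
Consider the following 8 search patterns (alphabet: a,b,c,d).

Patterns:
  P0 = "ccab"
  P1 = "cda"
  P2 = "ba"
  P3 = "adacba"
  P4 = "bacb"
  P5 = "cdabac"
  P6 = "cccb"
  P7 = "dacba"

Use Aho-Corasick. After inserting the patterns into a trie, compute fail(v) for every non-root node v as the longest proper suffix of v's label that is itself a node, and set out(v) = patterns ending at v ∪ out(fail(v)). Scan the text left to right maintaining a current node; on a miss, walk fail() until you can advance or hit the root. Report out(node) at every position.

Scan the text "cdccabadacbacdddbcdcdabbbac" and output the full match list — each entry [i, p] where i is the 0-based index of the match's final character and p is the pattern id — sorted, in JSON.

Build:
Trie (insert patterns):
  n0 'ε': a→9 b→7 c→1 d→22
  n1 'c': c→2 d→5
  n2 'cc': a→3 c→20
  n3 'cca': b→4
  n4 'ccab': ·  ←P0
  n5 'cd': a→6
  n6 'cda': b→17  ←P1
  n7 'b': a→8
  n8 'ba': c→15  ←P2
  n9 'a': d→10
  n10 'ad': a→11
  n11 'ada': c→12
  n12 'adac': b→13
  n13 'adacb': a→14
  n14 'adacba': ·  ←P3
  n15 'bac': b→16
  n16 'bacb': ·  ←P4
  n17 'cdab': a→18
  n18 'cdaba': c→19
  n19 'cdabac': ·  ←P5
  n20 'ccc': b→21
  n21 'cccb': ·  ←P6
  n22 'd': a→23
  n23 'da': c→24
  n24 'dac': b→25
  n25 'dacb': a→26
  n26 'dacba': ·  ←P7

BFS fail/out derivation:
  fail(1) 'c': from fail(0)=0 chase 'c': 0 ⇒ 0;  out=∅∪out(0)=∅
  fail(7) 'b': from fail(0)=0 chase 'b': 0 ⇒ 0;  out=∅∪out(0)=∅
  fail(9) 'a': from fail(0)=0 chase 'a': 0 ⇒ 0;  out=∅∪out(0)=∅
  fail(22) 'd': from fail(0)=0 chase 'd': 0 ⇒ 0;  out=∅∪out(0)=∅
  fail(2) 'cc': from fail(1)=0 chase 'c': 0 ⇒ 1;  out=∅∪out(1)=∅
  fail(5) 'cd': from fail(1)=0 chase 'd': 0 ⇒ 22;  out=∅∪out(22)=∅
  fail(8) 'ba': from fail(7)=0 chase 'a': 0 ⇒ 9;  out={2}∪out(9)={2}
  fail(10) 'ad': from fail(9)=0 chase 'd': 0 ⇒ 22;  out=∅∪out(22)=∅
  fail(23) 'da': from fail(22)=0 chase 'a': 0 ⇒ 9;  out=∅∪out(9)=∅
  fail(3) 'cca': from fail(2)=1 chase 'a': 1→0 ⇒ 9;  out=∅∪out(9)=∅
  fail(6) 'cda': from fail(5)=22 chase 'a': 22 ⇒ 23;  out={1}∪out(23)={1}
  fail(11) 'ada': from fail(10)=22 chase 'a': 22 ⇒ 23;  out=∅∪out(23)=∅
  fail(15) 'bac': from fail(8)=9 chase 'c': 9→0 ⇒ 1;  out=∅∪out(1)=∅
  fail(20) 'ccc': from fail(2)=1 chase 'c': 1 ⇒ 2;  out=∅∪out(2)=∅
  fail(24) 'dac': from fail(23)=9 chase 'c': 9→0 ⇒ 1;  out=∅∪out(1)=∅
  fail(4) 'ccab': from fail(3)=9 chase 'b': 9→0 ⇒ 7;  out={0}∪out(7)={0}
  fail(12) 'adac': from fail(11)=23 chase 'c': 23 ⇒ 24;  out=∅∪out(24)=∅
  fail(16) 'bacb': from fail(15)=1 chase 'b': 1→0 ⇒ 7;  out={4}∪out(7)={4}
  fail(17) 'cdab': from fail(6)=23 chase 'b': 23→9→0 ⇒ 7;  out=∅∪out(7)=∅
  fail(21) 'cccb': from fail(20)=2 chase 'b': 2→1→0 ⇒ 7;  out={6}∪out(7)={6}
  fail(25) 'dacb': from fail(24)=1 chase 'b': 1→0 ⇒ 7;  out=∅∪out(7)=∅
  fail(13) 'adacb': from fail(12)=24 chase 'b': 24 ⇒ 25;  out=∅∪out(25)=∅
  fail(18) 'cdaba': from fail(17)=7 chase 'a': 7 ⇒ 8;  out=∅∪out(8)={2}
  fail(26) 'dacba': from fail(25)=7 chase 'a': 7 ⇒ 8;  out={7}∪out(8)={2,7}
  fail(14) 'adacba': from fail(13)=25 chase 'a': 25 ⇒ 26;  out={3}∪out(26)={2,3,7}
  fail(19) 'cdabac': from fail(18)=8 chase 'c': 8 ⇒ 15;  out={5}∪out(15)={5}

Text stream:
pos 0 'c': at 1
pos 1 'd': at 5
pos 2 'c': at 1 ·f
pos 3 'c': at 2
pos 4 'a': at 3
pos 5 'b': at 4  emit P0@[2:5]
pos 6 'a': at 8 ·f  emit P2@[5:6]
pos 7 'd': at 10 ·f
pos 8 'a': at 11
pos 9 'c': at 12
pos 10 'b': at 13
pos 11 'a': at 14  emit P2@[10:11],P3@[6:11],P7@[7:11]
pos 12 'c': at 15 ·f
pos 13 'd': at 5 ·f
pos 14 'd': at 22 ·f
pos 15 'd': at 22 ·f
pos 16 'b': at 7 ·f
pos 17 'c': at 1 ·f
pos 18 'd': at 5
pos 19 'c': at 1 ·f
pos 20 'd': at 5
pos 21 'a': at 6  emit P1@[19:21]
pos 22 'b': at 17
pos 23 'b': at 7 ·f
pos 24 'b': at 7 ·f
pos 25 'a': at 8  emit P2@[24:25]
pos 26 'c': at 15

Result: [[5,0],[6,2],[11,2],[11,3],[11,7],[21,1],[25,2]]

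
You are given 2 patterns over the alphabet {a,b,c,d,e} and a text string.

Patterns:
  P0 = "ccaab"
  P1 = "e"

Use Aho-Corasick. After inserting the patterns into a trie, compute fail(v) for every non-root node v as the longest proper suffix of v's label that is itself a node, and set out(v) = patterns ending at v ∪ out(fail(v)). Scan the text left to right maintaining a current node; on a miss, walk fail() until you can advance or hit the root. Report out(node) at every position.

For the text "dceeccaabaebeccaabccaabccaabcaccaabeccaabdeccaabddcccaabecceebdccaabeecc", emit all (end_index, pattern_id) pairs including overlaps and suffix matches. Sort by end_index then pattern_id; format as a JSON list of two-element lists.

Build:
Trie (insert patterns):
  0='ε' goto c→1 e→6
  1='c' goto c→2
  2='cc' goto a→3
  3='cca' goto a→4
  4='ccaa' goto b→5
  5='ccaab' goto ·  ←P0
  6='e' goto ·  ←P1

BFS fail/out derivation:
  n1('c'): parent n0 fail=0; on 'c' 0 → fail=0;  out ∅∪∅=∅
  n6('e'): parent n0 fail=0; on 'e' 0 → fail=0;  out {1}∪∅={1}
  n2('cc'): parent n1 fail=0; on 'c' 0 → fail=1;  out ∅∪∅=∅
  n3('cca'): parent n2 fail=1; on 'a' 1→0 → fail=0;  out ∅∪∅=∅
  n4('ccaa'): parent n3 fail=0; on 'a' 0 → fail=0;  out ∅∪∅=∅
  n5('ccaab'): parent n4 fail=0; on 'b' 0 → fail=0;  out {0}∪∅={0}

Text stream:
pos 0 'd': at 0
pos 1 'c': at 1
pos 2 'e': at 6 (via fail)  → match P1@[2:2]
pos 3 'e': at 6 (via fail)  → match P1@[3:3]
pos 4 'c': at 1 (via fail)
pos 5 'c': at 2
pos 6 'a': at 3
pos 7 'a': at 4
pos 8 'b': at 5  → match P0@[4:8]
pos 9 'a': at 0 (via fail)
pos 10 'e': at 6  → match P1@[10:10]
pos 11 'b': at 0 (via fail)
pos 12 'e': at 6  → match P1@[12:12]
pos 13 'c': at 1 (via fail)
pos 14 'c': at 2
pos 15 'a': at 3
pos 16 'a': at 4
pos 17 'b': at 5  → match P0@[13:17]
pos 18 'c': at 1 (via fail)
pos 19 'c': at 2
pos 20 'a': at 3
pos 21 'a': at 4
pos 22 'b': at 5  → match P0@[18:22]
pos 23 'c': at 1 (via fail)
pos 24 'c': at 2
pos 25 'a': at 3
pos 26 'a': at 4
pos 27 'b': at 5  → match P0@[23:27]
pos 28 'c': at 1 (via fail)
pos 29 'a': at 0 (via fail)
pos 30 'c': at 1
pos 31 'c': at 2
pos 32 'a': at 3
pos 33 'a': at 4
pos 34 'b': at 5  → match P0@[30:34]
pos 35 'e': at 6 (via fail)  → match P1@[35:35]
pos 36 'c': at 1 (via fail)
pos 37 'c': at 2
pos 38 'a': at 3
pos 39 'a': at 4
pos 40 'b': at 5  → match P0@[36:40]
pos 41 'd': at 0 (via fail)
pos 42 'e': at 6  → match P1@[42:42]
pos 43 'c': at 1 (via fail)
pos 44 'c': at 2
pos 45 'a': at 3
pos 46 'a': at 4
pos 47 'b': at 5  → match P0@[43:47]
pos 48 'd': at 0 (via fail)
pos 49 'd': at 0
pos 50 'c': at 1
pos 51 'c': at 2
pos 52 'c': at 2 (via fail)
pos 53 'a': at 3
pos 54 'a': at 4
pos 55 'b': at 5  → match P0@[51:55]
pos 56 'e': at 6 (via fail)  → match P1@[56:56]
pos 57 'c': at 1 (via fail)
pos 58 'c': at 2
pos 59 'e': at 6 (via fail)  → match P1@[59:59]
pos 60 'e': at 6 (via fail)  → match P1@[60:60]
pos 61 'b': at 0 (via fail)
pos 62 'd': at 0
pos 63 'c': at 1
pos 64 'c': at 2
pos 65 'a': at 3
pos 66 'a': at 4
pos 67 'b': at 5  → match P0@[63:67]
pos 68 'e': at 6 (via fail)  → match P1@[68:68]
pos 69 'e': at 6 (via fail)  → match P1@[69:69]
pos 70 'c': at 1 (via fail)
pos 71 'c': at 2

Result: [[2,1],[3,1],[8,0],[10,1],[12,1],[17,0],[22,0],[27,0],[34,0],[35,1],[40,0],[42,1],[47,0],[55,0],[56,1],[59,1],[60,1],[67,0],[68,1],[69,1]]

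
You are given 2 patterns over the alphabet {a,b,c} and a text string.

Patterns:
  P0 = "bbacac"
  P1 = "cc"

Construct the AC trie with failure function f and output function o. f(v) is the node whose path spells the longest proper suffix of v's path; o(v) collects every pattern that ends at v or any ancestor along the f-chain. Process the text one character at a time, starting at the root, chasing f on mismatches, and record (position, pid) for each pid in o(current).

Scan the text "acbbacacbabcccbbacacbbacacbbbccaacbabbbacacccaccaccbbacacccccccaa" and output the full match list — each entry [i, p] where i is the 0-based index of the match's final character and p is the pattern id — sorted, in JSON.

Build:
Trie (insert patterns):
  n0 'ε': b→1 c→7
  n1 'b': b→2
  n2 'bb': a→3
  n3 'bba': c→4
  n4 'bbac': a→5
  n5 'bbaca': c→6
  n6 'bbacac': ·  [P0 ends]
  n7 'c': c→8
  n8 'cc': ·  [P1 ends]

BFS fail/out derivation:
  n1('b'): parent n0 fail=0; on 'b' 0 → fail=0;  out ∅∪∅=∅
  n7('c'): parent n0 fail=0; on 'c' 0 → fail=0;  out ∅∪∅=∅
  n2('bb'): parent n1 fail=0; on 'b' 0 → fail=1;  out ∅∪∅=∅
  n8('cc'): parent n7 fail=0; on 'c' 0 → fail=7;  out {1}∪∅={1}
  n3('bba'): parent n2 fail=1; on 'a' 1→0 → fail=0;  out ∅∪∅=∅
  n4('bbac'): parent n3 fail=0; on 'c' 0 → fail=7;  out ∅∪∅=∅
  n5('bbaca'): parent n4 fail=7; on 'a' 7→0 → fail=0;  out ∅∪∅=∅
  n6('bbacac'): parent n5 fail=0; on 'c' 0 → fail=7;  out {0}∪∅={0}

Scan:
pos 0 'a': at 0
pos 1 'c': at 7
pos 2 'b': at 1 (fail-walked)
pos 3 'b': at 2
pos 4 'a': at 3
pos 5 'c': at 4
pos 6 'a': at 5
pos 7 'c': at 6  → match P0@[2:7]
pos 8 'b': at 1 (fail-walked)
pos 9 'a': at 0 (fail-walked)
pos 10 'b': at 1
pos 11 'c': at 7 (fail-walked)
pos 12 'c': at 8  → match P1@[11:12]
pos 13 'c': at 8 (fail-walked)  → match P1@[12:13]
pos 14 'b': at 1 (fail-walked)
pos 15 'b': at 2
pos 16 'a': at 3
pos 17 'c': at 4
pos 18 'a': at 5
pos 19 'c': at 6  → match P0@[14:19]
pos 20 'b': at 1 (fail-walked)
pos 21 'b': at 2
pos 22 'a': at 3
pos 23 'c': at 4
pos 24 'a': at 5
pos 25 'c': at 6  → match P0@[20:25]
pos 26 'b': at 1 (fail-walked)
pos 27 'b': at 2
pos 28 'b': at 2 (fail-walked)
pos 29 'c': at 7 (fail-walked)
pos 30 'c': at 8  → match P1@[29:30]
pos 31 'a': at 0 (fail-walked)
pos 32 'a': at 0
pos 33 'c': at 7
pos 34 'b': at 1 (fail-walked)
pos 35 'a': at 0 (fail-walked)
pos 36 'b': at 1
pos 37 'b': at 2
pos 38 'b': at 2 (fail-walked)
pos 39 'a': at 3
pos 40 'c': at 4
pos 41 'a': at 5
pos 42 'c': at 6  → match P0@[37:42]
pos 43 'c': at 8 (fail-walked)  → match P1@[42:43]
pos 44 'c': at 8 (fail-walked)  → match P1@[43:44]
pos 45 'a': at 0 (fail-walked)
pos 46 'c': at 7
pos 47 'c': at 8  → match P1@[46:47]
pos 48 'a': at 0 (fail-walked)
pos 49 'c': at 7
pos 50 'c': at 8  → match P1@[49:50]
pos 51 'b': at 1 (fail-walked)
pos 52 'b': at 2
pos 53 'a': at 3
pos 54 'c': at 4
pos 55 'a': at 5
pos 56 'c': at 6  → match P0@[51:56]
pos 57 'c': at 8 (fail-walked)  → match P1@[56:57]
pos 58 'c': at 8 (fail-walked)  → match P1@[57:58]
pos 59 'c': at 8 (fail-walked)  → match P1@[58:59]
pos 60 'c': at 8 (fail-walked)  → match P1@[59:60]
pos 61 'c': at 8 (fail-walked)  → match P1@[60:61]
pos 62 'c': at 8 (fail-walked)  → match P1@[61:62]
pos 63 'a': at 0 (fail-walked)
pos 64 'a': at 0

All matches (sorted): [[7,0],[12,1],[13,1],[19,0],[25,0],[30,1],[42,0],[43,1],[44,1],[47,1],[50,1],[56,0],[57,1],[58,1],[59,1],[60,1],[61,1],[62,1]]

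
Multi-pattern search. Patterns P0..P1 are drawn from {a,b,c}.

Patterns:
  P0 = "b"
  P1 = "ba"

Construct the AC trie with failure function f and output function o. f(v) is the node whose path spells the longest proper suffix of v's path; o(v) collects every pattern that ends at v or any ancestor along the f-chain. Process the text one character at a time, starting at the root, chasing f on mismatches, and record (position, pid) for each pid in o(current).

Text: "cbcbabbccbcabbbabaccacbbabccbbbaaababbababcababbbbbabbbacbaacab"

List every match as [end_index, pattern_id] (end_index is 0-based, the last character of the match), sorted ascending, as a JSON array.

Build automaton:
Trie nodes:
  0='ε' goto b→1
  1='b' goto a→2  [P0 ends]
  2='ba' goto ·  [P1 ends]

Failure links (BFS by depth):
  n1('b'): parent n0 fail=0; on 'b' 0 → fail=0;  out {0}∪∅={0}
  n2('ba'): parent n1 fail=0; on 'a' 0 → fail=0;  out {1}∪∅={1}

Run:
[0] read 'c'  n0⇒n0
[1] read 'b'  n0⇒n1  ** P0@[1:1]
[2] read 'c'  n1⇒n0 ·f
[3] read 'b'  n0⇒n1  ** P0@[3:3]
[4] read 'a'  n1⇒n2  ** P1@[3:4]
[5] read 'b'  n2⇒n1 ·f  ** P0@[5:5]
[6] read 'b'  n1⇒n1 ·f  ** P0@[6:6]
[7] read 'c'  n1⇒n0 ·f
[8] read 'c'  n0⇒n0
[9] read 'b'  n0⇒n1  ** P0@[9:9]
[10] read 'c'  n1⇒n0 ·f
[11] read 'a'  n0⇒n0
[12] read 'b'  n0⇒n1  ** P0@[12:12]
[13] read 'b'  n1⇒n1 ·f  ** P0@[13:13]
[14] read 'b'  n1⇒n1 ·f  ** P0@[14:14]
[15] read 'a'  n1⇒n2  ** P1@[14:15]
[16] read 'b'  n2⇒n1 ·f  ** P0@[16:16]
[17] read 'a'  n1⇒n2  ** P1@[16:17]
[18] read 'c'  n2⇒n0 ·f
[19] read 'c'  n0⇒n0
[20] read 'a'  n0⇒n0
[21] read 'c'  n0⇒n0
[22] read 'b'  n0⇒n1  ** P0@[22:22]
[23] read 'b'  n1⇒n1 ·f  ** P0@[23:23]
[24] read 'a'  n1⇒n2  ** P1@[23:24]
[25] read 'b'  n2⇒n1 ·f  ** P0@[25:25]
[26] read 'c'  n1⇒n0 ·f
[27] read 'c'  n0⇒n0
[28] read 'b'  n0⇒n1  ** P0@[28:28]
[29] read 'b'  n1⇒n1 ·f  ** P0@[29:29]
[30] read 'b'  n1⇒n1 ·f  ** P0@[30:30]
[31] read 'a'  n1⇒n2  ** P1@[30:31]
[32] read 'a'  n2⇒n0 ·f
[33] read 'a'  n0⇒n0
[34] read 'b'  n0⇒n1  ** P0@[34:34]
[35] read 'a'  n1⇒n2  ** P1@[34:35]
[36] read 'b'  n2⇒n1 ·f  ** P0@[36:36]
[37] read 'b'  n1⇒n1 ·f  ** P0@[37:37]
[38] read 'a'  n1⇒n2  ** P1@[37:38]
[39] read 'b'  n2⇒n1 ·f  ** P0@[39:39]
[40] read 'a'  n1⇒n2  ** P1@[39:40]
[41] read 'b'  n2⇒n1 ·f  ** P0@[41:41]
[42] read 'c'  n1⇒n0 ·f
[43] read 'a'  n0⇒n0
[44] read 'b'  n0⇒n1  ** P0@[44:44]
[45] read 'a'  n1⇒n2  ** P1@[44:45]
[46] read 'b'  n2⇒n1 ·f  ** P0@[46:46]
[47] read 'b'  n1⇒n1 ·f  ** P0@[47:47]
[48] read 'b'  n1⇒n1 ·f  ** P0@[48:48]
[49] read 'b'  n1⇒n1 ·f  ** P0@[49:49]
[50] read 'b'  n1⇒n1 ·f  ** P0@[50:50]
[51] read 'a'  n1⇒n2  ** P1@[50:51]
[52] read 'b'  n2⇒n1 ·f  ** P0@[52:52]
[53] read 'b'  n1⇒n1 ·f  ** P0@[53:53]
[54] read 'b'  n1⇒n1 ·f  ** P0@[54:54]
[55] read 'a'  n1⇒n2  ** P1@[54:55]
[56] read 'c'  n2⇒n0 ·f
[57] read 'b'  n0⇒n1  ** P0@[57:57]
[58] read 'a'  n1⇒n2  ** P1@[57:58]
[59] read 'a'  n2⇒n0 ·f
[60] read 'c'  n0⇒n0
[61] read 'a'  n0⇒n0
[62] read 'b'  n0⇒n1  ** P0@[62:62]

Matches: [[1,0],[3,0],[4,1],[5,0],[6,0],[9,0],[12,0],[13,0],[14,0],[15,1],[16,0],[17,1],[22,0],[23,0],[24,1],[25,0],[28,0],[29,0],[30,0],[31,1],[34,0],[35,1],[36,0],[37,0],[38,1],[39,0],[40,1],[41,0],[44,0],[45,1],[46,0],[47,0],[48,0],[49,0],[50,0],[51,1],[52,0],[53,0],[54,0],[55,1],[57,0],[58,1],[62,0]]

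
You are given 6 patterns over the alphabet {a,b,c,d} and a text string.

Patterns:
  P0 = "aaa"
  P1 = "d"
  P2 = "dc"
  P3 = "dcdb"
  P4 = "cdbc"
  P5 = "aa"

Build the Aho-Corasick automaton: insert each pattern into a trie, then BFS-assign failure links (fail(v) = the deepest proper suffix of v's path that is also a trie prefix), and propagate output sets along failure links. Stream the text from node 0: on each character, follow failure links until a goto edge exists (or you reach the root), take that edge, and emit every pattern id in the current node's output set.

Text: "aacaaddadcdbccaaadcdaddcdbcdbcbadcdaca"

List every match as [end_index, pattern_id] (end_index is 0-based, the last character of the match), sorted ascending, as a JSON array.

Construct AC machine:
Trie nodes:
  0='ε' goto a→1 c→8 d→4
  1='a' goto a→2
  2='aa' goto a→3  ←P5
  3='aaa' goto ·  ←P0
  4='d' goto c→5  ←P1
  5='dc' goto d→6  ←P2
  6='dcd' goto b→7
  7='dcdb' goto ·  ←P3
  8='c' goto d→9
  9='cd' goto b→10
  10='cdb' goto c→11
  11='cdbc' goto ·  ←P4

BFS fail/out derivation:
  n1('a'): parent n0 fail=0; on 'a' 0 → fail=0;  out ∅∪∅=∅
  n4('d'): parent n0 fail=0; on 'd' 0 → fail=0;  out {1}∪∅={1}
  n8('c'): parent n0 fail=0; on 'c' 0 → fail=0;  out ∅∪∅=∅
  n2('aa'): parent n1 fail=0; on 'a' 0 → fail=1;  out {5}∪∅={5}
  n5('dc'): parent n4 fail=0; on 'c' 0 → fail=8;  out {2}∪∅={2}
  n9('cd'): parent n8 fail=0; on 'd' 0 → fail=4;  out ∅∪{1}={1}
  n3('aaa'): parent n2 fail=1; on 'a' 1 → fail=2;  out {0}∪{5}={0,5}
  n6('dcd'): parent n5 fail=8; on 'd' 8 → fail=9;  out ∅∪{1}={1}
  n10('cdb'): parent n9 fail=4; on 'b' 4→0 → fail=0;  out ∅∪∅=∅
  n7('dcdb'): parent n6 fail=9; on 'b' 9 → fail=10;  out {3}∪∅={3}
  n11('cdbc'): parent n10 fail=0; on 'c' 0 → fail=8;  out {4}∪∅={4}

Run:
[0] read 'a'  n0⇒n1
[1] read 'a'  n1⇒n2  ** P5@[0:1]
[2] read 'c'  n2⇒n8 (fail-walked)
[3] read 'a'  n8⇒n1 (fail-walked)
[4] read 'a'  n1⇒n2  ** P5@[3:4]
[5] read 'd'  n2⇒n4 (fail-walked)  ** P1@[5:5]
[6] read 'd'  n4⇒n4 (fail-walked)  ** P1@[6:6]
[7] read 'a'  n4⇒n1 (fail-walked)
[8] read 'd'  n1⇒n4 (fail-walked)  ** P1@[8:8]
[9] read 'c'  n4⇒n5  ** P2@[8:9]
[10] read 'd'  n5⇒n6  ** P1@[10:10]
[11] read 'b'  n6⇒n7  ** P3@[8:11]
[12] read 'c'  n7⇒n11 (fail-walked)  ** P4@[9:12]
[13] read 'c'  n11⇒n8 (fail-walked)
[14] read 'a'  n8⇒n1 (fail-walked)
[15] read 'a'  n1⇒n2  ** P5@[14:15]
[16] read 'a'  n2⇒n3  ** P0@[14:16],P5@[15:16]
[17] read 'd'  n3⇒n4 (fail-walked)  ** P1@[17:17]
[18] read 'c'  n4⇒n5  ** P2@[17:18]
[19] read 'd'  n5⇒n6  ** P1@[19:19]
[20] read 'a'  n6⇒n1 (fail-walked)
[21] read 'd'  n1⇒n4 (fail-walked)  ** P1@[21:21]
[22] read 'd'  n4⇒n4 (fail-walked)  ** P1@[22:22]
[23] read 'c'  n4⇒n5  ** P2@[22:23]
[24] read 'd'  n5⇒n6  ** P1@[24:24]
[25] read 'b'  n6⇒n7  ** P3@[22:25]
[26] read 'c'  n7⇒n11 (fail-walked)  ** P4@[23:26]
[27] read 'd'  n11⇒n9 (fail-walked)  ** P1@[27:27]
[28] read 'b'  n9⇒n10
[29] read 'c'  n10⇒n11  ** P4@[26:29]
[30] read 'b'  n11⇒n0 (fail-walked)
[31] read 'a'  n0⇒n1
[32] read 'd'  n1⇒n4 (fail-walked)  ** P1@[32:32]
[33] read 'c'  n4⇒n5  ** P2@[32:33]
[34] read 'd'  n5⇒n6  ** P1@[34:34]
[35] read 'a'  n6⇒n1 (fail-walked)
[36] read 'c'  n1⇒n8 (fail-walked)
[37] read 'a'  n8⇒n1 (fail-walked)

Matches: [[1,5],[4,5],[5,1],[6,1],[8,1],[9,2],[10,1],[11,3],[12,4],[15,5],[16,0],[16,5],[17,1],[18,2],[19,1],[21,1],[22,1],[23,2],[24,1],[25,3],[26,4],[27,1],[29,4],[32,1],[33,2],[34,1]]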